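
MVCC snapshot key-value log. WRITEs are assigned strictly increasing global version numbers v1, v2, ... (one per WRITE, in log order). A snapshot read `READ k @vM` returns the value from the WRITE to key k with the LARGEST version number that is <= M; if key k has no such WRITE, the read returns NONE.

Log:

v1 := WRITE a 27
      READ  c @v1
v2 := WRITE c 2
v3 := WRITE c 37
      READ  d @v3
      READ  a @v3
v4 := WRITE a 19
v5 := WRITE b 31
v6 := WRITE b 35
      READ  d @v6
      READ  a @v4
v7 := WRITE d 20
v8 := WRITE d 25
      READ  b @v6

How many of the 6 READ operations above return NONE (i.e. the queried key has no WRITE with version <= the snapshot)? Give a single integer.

v1: WRITE a=27  (a history now [(1, 27)])
READ c @v1: history=[] -> no version <= 1 -> NONE
v2: WRITE c=2  (c history now [(2, 2)])
v3: WRITE c=37  (c history now [(2, 2), (3, 37)])
READ d @v3: history=[] -> no version <= 3 -> NONE
READ a @v3: history=[(1, 27)] -> pick v1 -> 27
v4: WRITE a=19  (a history now [(1, 27), (4, 19)])
v5: WRITE b=31  (b history now [(5, 31)])
v6: WRITE b=35  (b history now [(5, 31), (6, 35)])
READ d @v6: history=[] -> no version <= 6 -> NONE
READ a @v4: history=[(1, 27), (4, 19)] -> pick v4 -> 19
v7: WRITE d=20  (d history now [(7, 20)])
v8: WRITE d=25  (d history now [(7, 20), (8, 25)])
READ b @v6: history=[(5, 31), (6, 35)] -> pick v6 -> 35
Read results in order: ['NONE', 'NONE', '27', 'NONE', '19', '35']
NONE count = 3

Answer: 3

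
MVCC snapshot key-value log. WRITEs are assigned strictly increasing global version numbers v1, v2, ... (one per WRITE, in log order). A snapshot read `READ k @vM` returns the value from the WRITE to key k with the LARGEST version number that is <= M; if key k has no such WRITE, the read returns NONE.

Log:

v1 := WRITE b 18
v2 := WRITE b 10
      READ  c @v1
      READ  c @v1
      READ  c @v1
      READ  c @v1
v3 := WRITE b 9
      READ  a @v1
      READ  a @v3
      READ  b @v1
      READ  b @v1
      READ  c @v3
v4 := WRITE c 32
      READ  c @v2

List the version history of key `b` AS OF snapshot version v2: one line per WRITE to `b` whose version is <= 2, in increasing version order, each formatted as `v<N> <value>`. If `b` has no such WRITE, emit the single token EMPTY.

Answer: v1 18
v2 10

Derivation:
Scan writes for key=b with version <= 2:
  v1 WRITE b 18 -> keep
  v2 WRITE b 10 -> keep
  v3 WRITE b 9 -> drop (> snap)
  v4 WRITE c 32 -> skip
Collected: [(1, 18), (2, 10)]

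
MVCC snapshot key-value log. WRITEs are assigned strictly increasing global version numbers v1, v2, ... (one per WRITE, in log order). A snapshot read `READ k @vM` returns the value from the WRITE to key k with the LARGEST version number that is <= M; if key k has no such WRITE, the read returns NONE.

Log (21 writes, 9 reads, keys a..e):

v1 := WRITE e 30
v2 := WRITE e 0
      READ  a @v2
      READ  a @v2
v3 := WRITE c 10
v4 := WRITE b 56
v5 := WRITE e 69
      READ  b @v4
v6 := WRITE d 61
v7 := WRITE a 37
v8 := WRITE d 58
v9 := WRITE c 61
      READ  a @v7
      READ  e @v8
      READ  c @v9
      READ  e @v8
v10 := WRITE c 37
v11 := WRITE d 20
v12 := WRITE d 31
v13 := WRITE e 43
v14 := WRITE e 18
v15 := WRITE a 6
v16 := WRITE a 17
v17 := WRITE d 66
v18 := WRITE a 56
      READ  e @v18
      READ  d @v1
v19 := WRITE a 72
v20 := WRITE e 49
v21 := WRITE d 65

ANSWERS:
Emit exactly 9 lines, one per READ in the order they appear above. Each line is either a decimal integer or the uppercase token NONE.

Answer: NONE
NONE
56
37
69
61
69
18
NONE

Derivation:
v1: WRITE e=30  (e history now [(1, 30)])
v2: WRITE e=0  (e history now [(1, 30), (2, 0)])
READ a @v2: history=[] -> no version <= 2 -> NONE
READ a @v2: history=[] -> no version <= 2 -> NONE
v3: WRITE c=10  (c history now [(3, 10)])
v4: WRITE b=56  (b history now [(4, 56)])
v5: WRITE e=69  (e history now [(1, 30), (2, 0), (5, 69)])
READ b @v4: history=[(4, 56)] -> pick v4 -> 56
v6: WRITE d=61  (d history now [(6, 61)])
v7: WRITE a=37  (a history now [(7, 37)])
v8: WRITE d=58  (d history now [(6, 61), (8, 58)])
v9: WRITE c=61  (c history now [(3, 10), (9, 61)])
READ a @v7: history=[(7, 37)] -> pick v7 -> 37
READ e @v8: history=[(1, 30), (2, 0), (5, 69)] -> pick v5 -> 69
READ c @v9: history=[(3, 10), (9, 61)] -> pick v9 -> 61
READ e @v8: history=[(1, 30), (2, 0), (5, 69)] -> pick v5 -> 69
v10: WRITE c=37  (c history now [(3, 10), (9, 61), (10, 37)])
v11: WRITE d=20  (d history now [(6, 61), (8, 58), (11, 20)])
v12: WRITE d=31  (d history now [(6, 61), (8, 58), (11, 20), (12, 31)])
v13: WRITE e=43  (e history now [(1, 30), (2, 0), (5, 69), (13, 43)])
v14: WRITE e=18  (e history now [(1, 30), (2, 0), (5, 69), (13, 43), (14, 18)])
v15: WRITE a=6  (a history now [(7, 37), (15, 6)])
v16: WRITE a=17  (a history now [(7, 37), (15, 6), (16, 17)])
v17: WRITE d=66  (d history now [(6, 61), (8, 58), (11, 20), (12, 31), (17, 66)])
v18: WRITE a=56  (a history now [(7, 37), (15, 6), (16, 17), (18, 56)])
READ e @v18: history=[(1, 30), (2, 0), (5, 69), (13, 43), (14, 18)] -> pick v14 -> 18
READ d @v1: history=[(6, 61), (8, 58), (11, 20), (12, 31), (17, 66)] -> no version <= 1 -> NONE
v19: WRITE a=72  (a history now [(7, 37), (15, 6), (16, 17), (18, 56), (19, 72)])
v20: WRITE e=49  (e history now [(1, 30), (2, 0), (5, 69), (13, 43), (14, 18), (20, 49)])
v21: WRITE d=65  (d history now [(6, 61), (8, 58), (11, 20), (12, 31), (17, 66), (21, 65)])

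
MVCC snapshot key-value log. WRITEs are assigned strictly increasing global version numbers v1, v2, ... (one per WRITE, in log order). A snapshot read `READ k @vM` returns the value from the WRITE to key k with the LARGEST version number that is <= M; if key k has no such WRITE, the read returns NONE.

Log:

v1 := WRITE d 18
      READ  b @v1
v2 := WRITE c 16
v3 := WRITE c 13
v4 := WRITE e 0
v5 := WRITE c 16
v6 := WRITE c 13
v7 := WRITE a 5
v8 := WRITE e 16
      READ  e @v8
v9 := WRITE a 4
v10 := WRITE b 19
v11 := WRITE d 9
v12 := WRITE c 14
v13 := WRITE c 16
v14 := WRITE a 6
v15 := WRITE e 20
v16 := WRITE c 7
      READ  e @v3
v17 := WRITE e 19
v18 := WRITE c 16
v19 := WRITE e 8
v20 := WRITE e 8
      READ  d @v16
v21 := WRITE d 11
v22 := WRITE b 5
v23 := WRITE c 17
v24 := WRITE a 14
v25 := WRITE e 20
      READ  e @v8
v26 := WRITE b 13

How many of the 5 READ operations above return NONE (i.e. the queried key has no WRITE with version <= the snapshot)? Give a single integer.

v1: WRITE d=18  (d history now [(1, 18)])
READ b @v1: history=[] -> no version <= 1 -> NONE
v2: WRITE c=16  (c history now [(2, 16)])
v3: WRITE c=13  (c history now [(2, 16), (3, 13)])
v4: WRITE e=0  (e history now [(4, 0)])
v5: WRITE c=16  (c history now [(2, 16), (3, 13), (5, 16)])
v6: WRITE c=13  (c history now [(2, 16), (3, 13), (5, 16), (6, 13)])
v7: WRITE a=5  (a history now [(7, 5)])
v8: WRITE e=16  (e history now [(4, 0), (8, 16)])
READ e @v8: history=[(4, 0), (8, 16)] -> pick v8 -> 16
v9: WRITE a=4  (a history now [(7, 5), (9, 4)])
v10: WRITE b=19  (b history now [(10, 19)])
v11: WRITE d=9  (d history now [(1, 18), (11, 9)])
v12: WRITE c=14  (c history now [(2, 16), (3, 13), (5, 16), (6, 13), (12, 14)])
v13: WRITE c=16  (c history now [(2, 16), (3, 13), (5, 16), (6, 13), (12, 14), (13, 16)])
v14: WRITE a=6  (a history now [(7, 5), (9, 4), (14, 6)])
v15: WRITE e=20  (e history now [(4, 0), (8, 16), (15, 20)])
v16: WRITE c=7  (c history now [(2, 16), (3, 13), (5, 16), (6, 13), (12, 14), (13, 16), (16, 7)])
READ e @v3: history=[(4, 0), (8, 16), (15, 20)] -> no version <= 3 -> NONE
v17: WRITE e=19  (e history now [(4, 0), (8, 16), (15, 20), (17, 19)])
v18: WRITE c=16  (c history now [(2, 16), (3, 13), (5, 16), (6, 13), (12, 14), (13, 16), (16, 7), (18, 16)])
v19: WRITE e=8  (e history now [(4, 0), (8, 16), (15, 20), (17, 19), (19, 8)])
v20: WRITE e=8  (e history now [(4, 0), (8, 16), (15, 20), (17, 19), (19, 8), (20, 8)])
READ d @v16: history=[(1, 18), (11, 9)] -> pick v11 -> 9
v21: WRITE d=11  (d history now [(1, 18), (11, 9), (21, 11)])
v22: WRITE b=5  (b history now [(10, 19), (22, 5)])
v23: WRITE c=17  (c history now [(2, 16), (3, 13), (5, 16), (6, 13), (12, 14), (13, 16), (16, 7), (18, 16), (23, 17)])
v24: WRITE a=14  (a history now [(7, 5), (9, 4), (14, 6), (24, 14)])
v25: WRITE e=20  (e history now [(4, 0), (8, 16), (15, 20), (17, 19), (19, 8), (20, 8), (25, 20)])
READ e @v8: history=[(4, 0), (8, 16), (15, 20), (17, 19), (19, 8), (20, 8), (25, 20)] -> pick v8 -> 16
v26: WRITE b=13  (b history now [(10, 19), (22, 5), (26, 13)])
Read results in order: ['NONE', '16', 'NONE', '9', '16']
NONE count = 2

Answer: 2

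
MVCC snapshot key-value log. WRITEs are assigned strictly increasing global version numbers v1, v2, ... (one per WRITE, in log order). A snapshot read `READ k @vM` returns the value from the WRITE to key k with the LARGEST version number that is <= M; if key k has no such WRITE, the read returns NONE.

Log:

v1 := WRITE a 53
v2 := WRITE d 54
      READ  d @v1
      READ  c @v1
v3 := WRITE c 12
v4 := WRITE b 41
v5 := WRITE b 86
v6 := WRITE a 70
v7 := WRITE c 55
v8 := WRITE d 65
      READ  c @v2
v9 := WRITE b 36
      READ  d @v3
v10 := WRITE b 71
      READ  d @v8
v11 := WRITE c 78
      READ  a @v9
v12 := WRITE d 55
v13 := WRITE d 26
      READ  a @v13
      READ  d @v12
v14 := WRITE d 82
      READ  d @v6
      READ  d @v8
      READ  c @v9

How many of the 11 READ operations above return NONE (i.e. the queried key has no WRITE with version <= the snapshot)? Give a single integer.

Answer: 3

Derivation:
v1: WRITE a=53  (a history now [(1, 53)])
v2: WRITE d=54  (d history now [(2, 54)])
READ d @v1: history=[(2, 54)] -> no version <= 1 -> NONE
READ c @v1: history=[] -> no version <= 1 -> NONE
v3: WRITE c=12  (c history now [(3, 12)])
v4: WRITE b=41  (b history now [(4, 41)])
v5: WRITE b=86  (b history now [(4, 41), (5, 86)])
v6: WRITE a=70  (a history now [(1, 53), (6, 70)])
v7: WRITE c=55  (c history now [(3, 12), (7, 55)])
v8: WRITE d=65  (d history now [(2, 54), (8, 65)])
READ c @v2: history=[(3, 12), (7, 55)] -> no version <= 2 -> NONE
v9: WRITE b=36  (b history now [(4, 41), (5, 86), (9, 36)])
READ d @v3: history=[(2, 54), (8, 65)] -> pick v2 -> 54
v10: WRITE b=71  (b history now [(4, 41), (5, 86), (9, 36), (10, 71)])
READ d @v8: history=[(2, 54), (8, 65)] -> pick v8 -> 65
v11: WRITE c=78  (c history now [(3, 12), (7, 55), (11, 78)])
READ a @v9: history=[(1, 53), (6, 70)] -> pick v6 -> 70
v12: WRITE d=55  (d history now [(2, 54), (8, 65), (12, 55)])
v13: WRITE d=26  (d history now [(2, 54), (8, 65), (12, 55), (13, 26)])
READ a @v13: history=[(1, 53), (6, 70)] -> pick v6 -> 70
READ d @v12: history=[(2, 54), (8, 65), (12, 55), (13, 26)] -> pick v12 -> 55
v14: WRITE d=82  (d history now [(2, 54), (8, 65), (12, 55), (13, 26), (14, 82)])
READ d @v6: history=[(2, 54), (8, 65), (12, 55), (13, 26), (14, 82)] -> pick v2 -> 54
READ d @v8: history=[(2, 54), (8, 65), (12, 55), (13, 26), (14, 82)] -> pick v8 -> 65
READ c @v9: history=[(3, 12), (7, 55), (11, 78)] -> pick v7 -> 55
Read results in order: ['NONE', 'NONE', 'NONE', '54', '65', '70', '70', '55', '54', '65', '55']
NONE count = 3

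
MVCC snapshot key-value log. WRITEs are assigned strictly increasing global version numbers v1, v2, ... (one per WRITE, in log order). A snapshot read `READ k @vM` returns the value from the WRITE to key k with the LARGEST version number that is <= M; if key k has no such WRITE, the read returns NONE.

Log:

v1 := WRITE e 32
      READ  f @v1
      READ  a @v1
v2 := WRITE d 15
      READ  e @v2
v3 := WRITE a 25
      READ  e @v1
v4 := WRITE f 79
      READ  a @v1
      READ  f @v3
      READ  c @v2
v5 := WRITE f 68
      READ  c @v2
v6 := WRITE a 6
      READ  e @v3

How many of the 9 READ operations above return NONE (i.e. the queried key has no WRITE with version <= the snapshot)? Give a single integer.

Answer: 6

Derivation:
v1: WRITE e=32  (e history now [(1, 32)])
READ f @v1: history=[] -> no version <= 1 -> NONE
READ a @v1: history=[] -> no version <= 1 -> NONE
v2: WRITE d=15  (d history now [(2, 15)])
READ e @v2: history=[(1, 32)] -> pick v1 -> 32
v3: WRITE a=25  (a history now [(3, 25)])
READ e @v1: history=[(1, 32)] -> pick v1 -> 32
v4: WRITE f=79  (f history now [(4, 79)])
READ a @v1: history=[(3, 25)] -> no version <= 1 -> NONE
READ f @v3: history=[(4, 79)] -> no version <= 3 -> NONE
READ c @v2: history=[] -> no version <= 2 -> NONE
v5: WRITE f=68  (f history now [(4, 79), (5, 68)])
READ c @v2: history=[] -> no version <= 2 -> NONE
v6: WRITE a=6  (a history now [(3, 25), (6, 6)])
READ e @v3: history=[(1, 32)] -> pick v1 -> 32
Read results in order: ['NONE', 'NONE', '32', '32', 'NONE', 'NONE', 'NONE', 'NONE', '32']
NONE count = 6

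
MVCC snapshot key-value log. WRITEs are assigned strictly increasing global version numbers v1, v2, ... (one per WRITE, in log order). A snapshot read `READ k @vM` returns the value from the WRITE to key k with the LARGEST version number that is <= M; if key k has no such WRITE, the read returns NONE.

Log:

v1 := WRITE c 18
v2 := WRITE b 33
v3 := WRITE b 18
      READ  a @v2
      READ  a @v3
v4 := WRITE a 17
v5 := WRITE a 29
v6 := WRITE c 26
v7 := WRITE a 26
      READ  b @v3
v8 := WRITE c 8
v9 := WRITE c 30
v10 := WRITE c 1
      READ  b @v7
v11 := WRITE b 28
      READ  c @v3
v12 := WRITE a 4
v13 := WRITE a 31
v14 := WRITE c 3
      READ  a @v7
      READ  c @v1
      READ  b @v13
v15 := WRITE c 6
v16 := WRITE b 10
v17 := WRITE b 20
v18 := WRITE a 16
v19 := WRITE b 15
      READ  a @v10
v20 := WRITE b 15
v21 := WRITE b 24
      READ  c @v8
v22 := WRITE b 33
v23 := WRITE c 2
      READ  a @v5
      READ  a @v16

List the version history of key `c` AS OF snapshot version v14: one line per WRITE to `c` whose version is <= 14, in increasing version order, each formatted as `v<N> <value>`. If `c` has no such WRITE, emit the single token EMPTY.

Answer: v1 18
v6 26
v8 8
v9 30
v10 1
v14 3

Derivation:
Scan writes for key=c with version <= 14:
  v1 WRITE c 18 -> keep
  v2 WRITE b 33 -> skip
  v3 WRITE b 18 -> skip
  v4 WRITE a 17 -> skip
  v5 WRITE a 29 -> skip
  v6 WRITE c 26 -> keep
  v7 WRITE a 26 -> skip
  v8 WRITE c 8 -> keep
  v9 WRITE c 30 -> keep
  v10 WRITE c 1 -> keep
  v11 WRITE b 28 -> skip
  v12 WRITE a 4 -> skip
  v13 WRITE a 31 -> skip
  v14 WRITE c 3 -> keep
  v15 WRITE c 6 -> drop (> snap)
  v16 WRITE b 10 -> skip
  v17 WRITE b 20 -> skip
  v18 WRITE a 16 -> skip
  v19 WRITE b 15 -> skip
  v20 WRITE b 15 -> skip
  v21 WRITE b 24 -> skip
  v22 WRITE b 33 -> skip
  v23 WRITE c 2 -> drop (> snap)
Collected: [(1, 18), (6, 26), (8, 8), (9, 30), (10, 1), (14, 3)]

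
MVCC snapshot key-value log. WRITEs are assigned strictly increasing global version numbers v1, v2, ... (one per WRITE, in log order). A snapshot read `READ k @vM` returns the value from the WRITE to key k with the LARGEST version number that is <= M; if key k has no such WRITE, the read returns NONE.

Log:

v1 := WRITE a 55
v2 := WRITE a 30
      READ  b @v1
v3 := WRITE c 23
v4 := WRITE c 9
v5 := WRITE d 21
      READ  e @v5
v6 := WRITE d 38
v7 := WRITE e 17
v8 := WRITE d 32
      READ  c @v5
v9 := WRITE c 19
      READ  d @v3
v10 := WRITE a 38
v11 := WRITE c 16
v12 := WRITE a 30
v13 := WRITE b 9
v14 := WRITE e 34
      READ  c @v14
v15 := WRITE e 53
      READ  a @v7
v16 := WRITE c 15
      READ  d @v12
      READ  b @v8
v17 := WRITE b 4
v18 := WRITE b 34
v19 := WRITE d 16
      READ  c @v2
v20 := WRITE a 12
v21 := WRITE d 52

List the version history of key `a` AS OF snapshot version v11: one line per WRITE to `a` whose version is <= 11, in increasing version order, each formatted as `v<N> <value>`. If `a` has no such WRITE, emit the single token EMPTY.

Scan writes for key=a with version <= 11:
  v1 WRITE a 55 -> keep
  v2 WRITE a 30 -> keep
  v3 WRITE c 23 -> skip
  v4 WRITE c 9 -> skip
  v5 WRITE d 21 -> skip
  v6 WRITE d 38 -> skip
  v7 WRITE e 17 -> skip
  v8 WRITE d 32 -> skip
  v9 WRITE c 19 -> skip
  v10 WRITE a 38 -> keep
  v11 WRITE c 16 -> skip
  v12 WRITE a 30 -> drop (> snap)
  v13 WRITE b 9 -> skip
  v14 WRITE e 34 -> skip
  v15 WRITE e 53 -> skip
  v16 WRITE c 15 -> skip
  v17 WRITE b 4 -> skip
  v18 WRITE b 34 -> skip
  v19 WRITE d 16 -> skip
  v20 WRITE a 12 -> drop (> snap)
  v21 WRITE d 52 -> skip
Collected: [(1, 55), (2, 30), (10, 38)]

Answer: v1 55
v2 30
v10 38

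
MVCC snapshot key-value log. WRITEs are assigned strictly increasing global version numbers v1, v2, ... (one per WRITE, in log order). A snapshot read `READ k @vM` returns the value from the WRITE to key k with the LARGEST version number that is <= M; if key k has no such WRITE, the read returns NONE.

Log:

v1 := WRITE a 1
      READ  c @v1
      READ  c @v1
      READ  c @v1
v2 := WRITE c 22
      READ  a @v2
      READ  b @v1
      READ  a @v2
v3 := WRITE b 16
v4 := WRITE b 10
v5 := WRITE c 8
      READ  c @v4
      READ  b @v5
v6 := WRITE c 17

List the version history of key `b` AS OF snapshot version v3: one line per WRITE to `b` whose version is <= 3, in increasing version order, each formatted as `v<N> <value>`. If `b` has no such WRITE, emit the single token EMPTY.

Answer: v3 16

Derivation:
Scan writes for key=b with version <= 3:
  v1 WRITE a 1 -> skip
  v2 WRITE c 22 -> skip
  v3 WRITE b 16 -> keep
  v4 WRITE b 10 -> drop (> snap)
  v5 WRITE c 8 -> skip
  v6 WRITE c 17 -> skip
Collected: [(3, 16)]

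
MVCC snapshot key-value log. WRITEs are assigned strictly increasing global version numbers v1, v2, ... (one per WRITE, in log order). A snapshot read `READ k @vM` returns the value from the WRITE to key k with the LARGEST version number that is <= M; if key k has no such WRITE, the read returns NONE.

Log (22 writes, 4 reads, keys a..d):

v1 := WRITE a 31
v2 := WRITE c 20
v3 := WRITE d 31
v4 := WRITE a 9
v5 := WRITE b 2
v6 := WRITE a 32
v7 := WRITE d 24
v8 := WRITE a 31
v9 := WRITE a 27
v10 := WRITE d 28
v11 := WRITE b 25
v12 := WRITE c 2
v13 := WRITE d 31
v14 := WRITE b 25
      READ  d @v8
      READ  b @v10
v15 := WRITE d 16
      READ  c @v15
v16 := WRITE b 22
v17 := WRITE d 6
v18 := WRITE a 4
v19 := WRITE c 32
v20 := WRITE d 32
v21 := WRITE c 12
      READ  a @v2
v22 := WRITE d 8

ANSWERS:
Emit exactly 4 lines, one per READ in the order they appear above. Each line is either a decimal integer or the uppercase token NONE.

v1: WRITE a=31  (a history now [(1, 31)])
v2: WRITE c=20  (c history now [(2, 20)])
v3: WRITE d=31  (d history now [(3, 31)])
v4: WRITE a=9  (a history now [(1, 31), (4, 9)])
v5: WRITE b=2  (b history now [(5, 2)])
v6: WRITE a=32  (a history now [(1, 31), (4, 9), (6, 32)])
v7: WRITE d=24  (d history now [(3, 31), (7, 24)])
v8: WRITE a=31  (a history now [(1, 31), (4, 9), (6, 32), (8, 31)])
v9: WRITE a=27  (a history now [(1, 31), (4, 9), (6, 32), (8, 31), (9, 27)])
v10: WRITE d=28  (d history now [(3, 31), (7, 24), (10, 28)])
v11: WRITE b=25  (b history now [(5, 2), (11, 25)])
v12: WRITE c=2  (c history now [(2, 20), (12, 2)])
v13: WRITE d=31  (d history now [(3, 31), (7, 24), (10, 28), (13, 31)])
v14: WRITE b=25  (b history now [(5, 2), (11, 25), (14, 25)])
READ d @v8: history=[(3, 31), (7, 24), (10, 28), (13, 31)] -> pick v7 -> 24
READ b @v10: history=[(5, 2), (11, 25), (14, 25)] -> pick v5 -> 2
v15: WRITE d=16  (d history now [(3, 31), (7, 24), (10, 28), (13, 31), (15, 16)])
READ c @v15: history=[(2, 20), (12, 2)] -> pick v12 -> 2
v16: WRITE b=22  (b history now [(5, 2), (11, 25), (14, 25), (16, 22)])
v17: WRITE d=6  (d history now [(3, 31), (7, 24), (10, 28), (13, 31), (15, 16), (17, 6)])
v18: WRITE a=4  (a history now [(1, 31), (4, 9), (6, 32), (8, 31), (9, 27), (18, 4)])
v19: WRITE c=32  (c history now [(2, 20), (12, 2), (19, 32)])
v20: WRITE d=32  (d history now [(3, 31), (7, 24), (10, 28), (13, 31), (15, 16), (17, 6), (20, 32)])
v21: WRITE c=12  (c history now [(2, 20), (12, 2), (19, 32), (21, 12)])
READ a @v2: history=[(1, 31), (4, 9), (6, 32), (8, 31), (9, 27), (18, 4)] -> pick v1 -> 31
v22: WRITE d=8  (d history now [(3, 31), (7, 24), (10, 28), (13, 31), (15, 16), (17, 6), (20, 32), (22, 8)])

Answer: 24
2
2
31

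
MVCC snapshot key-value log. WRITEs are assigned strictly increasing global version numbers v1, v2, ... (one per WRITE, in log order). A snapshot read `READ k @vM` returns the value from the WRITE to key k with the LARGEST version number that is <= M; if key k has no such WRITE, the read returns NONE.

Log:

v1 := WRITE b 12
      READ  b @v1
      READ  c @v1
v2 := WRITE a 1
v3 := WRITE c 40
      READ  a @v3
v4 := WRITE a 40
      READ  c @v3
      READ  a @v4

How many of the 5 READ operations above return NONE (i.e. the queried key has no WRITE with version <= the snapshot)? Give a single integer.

v1: WRITE b=12  (b history now [(1, 12)])
READ b @v1: history=[(1, 12)] -> pick v1 -> 12
READ c @v1: history=[] -> no version <= 1 -> NONE
v2: WRITE a=1  (a history now [(2, 1)])
v3: WRITE c=40  (c history now [(3, 40)])
READ a @v3: history=[(2, 1)] -> pick v2 -> 1
v4: WRITE a=40  (a history now [(2, 1), (4, 40)])
READ c @v3: history=[(3, 40)] -> pick v3 -> 40
READ a @v4: history=[(2, 1), (4, 40)] -> pick v4 -> 40
Read results in order: ['12', 'NONE', '1', '40', '40']
NONE count = 1

Answer: 1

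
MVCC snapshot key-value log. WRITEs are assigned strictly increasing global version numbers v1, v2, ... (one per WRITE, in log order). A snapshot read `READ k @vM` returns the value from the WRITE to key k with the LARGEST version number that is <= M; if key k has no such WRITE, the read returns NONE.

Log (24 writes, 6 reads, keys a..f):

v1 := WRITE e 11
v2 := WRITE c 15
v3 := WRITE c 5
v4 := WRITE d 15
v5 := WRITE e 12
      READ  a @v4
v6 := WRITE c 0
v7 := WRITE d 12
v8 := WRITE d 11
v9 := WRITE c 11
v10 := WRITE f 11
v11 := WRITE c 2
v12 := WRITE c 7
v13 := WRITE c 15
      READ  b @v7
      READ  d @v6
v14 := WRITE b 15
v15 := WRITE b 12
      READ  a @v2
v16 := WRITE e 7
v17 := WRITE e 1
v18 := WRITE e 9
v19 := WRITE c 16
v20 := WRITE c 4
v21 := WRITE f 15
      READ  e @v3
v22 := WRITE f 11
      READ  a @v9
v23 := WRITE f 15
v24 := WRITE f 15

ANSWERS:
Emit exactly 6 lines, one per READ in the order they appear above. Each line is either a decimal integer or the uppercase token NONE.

v1: WRITE e=11  (e history now [(1, 11)])
v2: WRITE c=15  (c history now [(2, 15)])
v3: WRITE c=5  (c history now [(2, 15), (3, 5)])
v4: WRITE d=15  (d history now [(4, 15)])
v5: WRITE e=12  (e history now [(1, 11), (5, 12)])
READ a @v4: history=[] -> no version <= 4 -> NONE
v6: WRITE c=0  (c history now [(2, 15), (3, 5), (6, 0)])
v7: WRITE d=12  (d history now [(4, 15), (7, 12)])
v8: WRITE d=11  (d history now [(4, 15), (7, 12), (8, 11)])
v9: WRITE c=11  (c history now [(2, 15), (3, 5), (6, 0), (9, 11)])
v10: WRITE f=11  (f history now [(10, 11)])
v11: WRITE c=2  (c history now [(2, 15), (3, 5), (6, 0), (9, 11), (11, 2)])
v12: WRITE c=7  (c history now [(2, 15), (3, 5), (6, 0), (9, 11), (11, 2), (12, 7)])
v13: WRITE c=15  (c history now [(2, 15), (3, 5), (6, 0), (9, 11), (11, 2), (12, 7), (13, 15)])
READ b @v7: history=[] -> no version <= 7 -> NONE
READ d @v6: history=[(4, 15), (7, 12), (8, 11)] -> pick v4 -> 15
v14: WRITE b=15  (b history now [(14, 15)])
v15: WRITE b=12  (b history now [(14, 15), (15, 12)])
READ a @v2: history=[] -> no version <= 2 -> NONE
v16: WRITE e=7  (e history now [(1, 11), (5, 12), (16, 7)])
v17: WRITE e=1  (e history now [(1, 11), (5, 12), (16, 7), (17, 1)])
v18: WRITE e=9  (e history now [(1, 11), (5, 12), (16, 7), (17, 1), (18, 9)])
v19: WRITE c=16  (c history now [(2, 15), (3, 5), (6, 0), (9, 11), (11, 2), (12, 7), (13, 15), (19, 16)])
v20: WRITE c=4  (c history now [(2, 15), (3, 5), (6, 0), (9, 11), (11, 2), (12, 7), (13, 15), (19, 16), (20, 4)])
v21: WRITE f=15  (f history now [(10, 11), (21, 15)])
READ e @v3: history=[(1, 11), (5, 12), (16, 7), (17, 1), (18, 9)] -> pick v1 -> 11
v22: WRITE f=11  (f history now [(10, 11), (21, 15), (22, 11)])
READ a @v9: history=[] -> no version <= 9 -> NONE
v23: WRITE f=15  (f history now [(10, 11), (21, 15), (22, 11), (23, 15)])
v24: WRITE f=15  (f history now [(10, 11), (21, 15), (22, 11), (23, 15), (24, 15)])

Answer: NONE
NONE
15
NONE
11
NONE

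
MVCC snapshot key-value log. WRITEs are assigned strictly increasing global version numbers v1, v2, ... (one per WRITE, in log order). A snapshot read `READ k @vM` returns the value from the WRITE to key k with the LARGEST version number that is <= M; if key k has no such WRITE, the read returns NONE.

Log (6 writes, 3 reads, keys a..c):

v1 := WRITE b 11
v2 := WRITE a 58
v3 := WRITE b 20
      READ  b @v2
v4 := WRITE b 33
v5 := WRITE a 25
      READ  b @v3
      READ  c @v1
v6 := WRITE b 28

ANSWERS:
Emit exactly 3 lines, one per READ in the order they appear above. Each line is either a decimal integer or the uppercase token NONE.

v1: WRITE b=11  (b history now [(1, 11)])
v2: WRITE a=58  (a history now [(2, 58)])
v3: WRITE b=20  (b history now [(1, 11), (3, 20)])
READ b @v2: history=[(1, 11), (3, 20)] -> pick v1 -> 11
v4: WRITE b=33  (b history now [(1, 11), (3, 20), (4, 33)])
v5: WRITE a=25  (a history now [(2, 58), (5, 25)])
READ b @v3: history=[(1, 11), (3, 20), (4, 33)] -> pick v3 -> 20
READ c @v1: history=[] -> no version <= 1 -> NONE
v6: WRITE b=28  (b history now [(1, 11), (3, 20), (4, 33), (6, 28)])

Answer: 11
20
NONE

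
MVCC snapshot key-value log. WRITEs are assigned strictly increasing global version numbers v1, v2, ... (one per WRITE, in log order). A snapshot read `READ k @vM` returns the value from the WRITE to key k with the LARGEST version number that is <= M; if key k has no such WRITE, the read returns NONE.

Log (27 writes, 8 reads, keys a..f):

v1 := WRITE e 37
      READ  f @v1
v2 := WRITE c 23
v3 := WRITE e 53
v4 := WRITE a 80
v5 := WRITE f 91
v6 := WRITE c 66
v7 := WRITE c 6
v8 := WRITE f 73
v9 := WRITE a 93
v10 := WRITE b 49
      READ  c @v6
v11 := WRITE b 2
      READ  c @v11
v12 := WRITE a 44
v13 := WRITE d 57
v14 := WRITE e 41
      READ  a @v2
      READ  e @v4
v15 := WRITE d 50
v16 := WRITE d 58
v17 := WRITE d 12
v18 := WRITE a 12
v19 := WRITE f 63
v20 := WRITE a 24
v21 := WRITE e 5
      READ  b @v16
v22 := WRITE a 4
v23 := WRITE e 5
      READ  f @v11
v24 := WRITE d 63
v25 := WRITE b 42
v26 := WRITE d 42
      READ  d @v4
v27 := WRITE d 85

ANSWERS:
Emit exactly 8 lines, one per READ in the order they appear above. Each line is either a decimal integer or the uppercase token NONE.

Answer: NONE
66
6
NONE
53
2
73
NONE

Derivation:
v1: WRITE e=37  (e history now [(1, 37)])
READ f @v1: history=[] -> no version <= 1 -> NONE
v2: WRITE c=23  (c history now [(2, 23)])
v3: WRITE e=53  (e history now [(1, 37), (3, 53)])
v4: WRITE a=80  (a history now [(4, 80)])
v5: WRITE f=91  (f history now [(5, 91)])
v6: WRITE c=66  (c history now [(2, 23), (6, 66)])
v7: WRITE c=6  (c history now [(2, 23), (6, 66), (7, 6)])
v8: WRITE f=73  (f history now [(5, 91), (8, 73)])
v9: WRITE a=93  (a history now [(4, 80), (9, 93)])
v10: WRITE b=49  (b history now [(10, 49)])
READ c @v6: history=[(2, 23), (6, 66), (7, 6)] -> pick v6 -> 66
v11: WRITE b=2  (b history now [(10, 49), (11, 2)])
READ c @v11: history=[(2, 23), (6, 66), (7, 6)] -> pick v7 -> 6
v12: WRITE a=44  (a history now [(4, 80), (9, 93), (12, 44)])
v13: WRITE d=57  (d history now [(13, 57)])
v14: WRITE e=41  (e history now [(1, 37), (3, 53), (14, 41)])
READ a @v2: history=[(4, 80), (9, 93), (12, 44)] -> no version <= 2 -> NONE
READ e @v4: history=[(1, 37), (3, 53), (14, 41)] -> pick v3 -> 53
v15: WRITE d=50  (d history now [(13, 57), (15, 50)])
v16: WRITE d=58  (d history now [(13, 57), (15, 50), (16, 58)])
v17: WRITE d=12  (d history now [(13, 57), (15, 50), (16, 58), (17, 12)])
v18: WRITE a=12  (a history now [(4, 80), (9, 93), (12, 44), (18, 12)])
v19: WRITE f=63  (f history now [(5, 91), (8, 73), (19, 63)])
v20: WRITE a=24  (a history now [(4, 80), (9, 93), (12, 44), (18, 12), (20, 24)])
v21: WRITE e=5  (e history now [(1, 37), (3, 53), (14, 41), (21, 5)])
READ b @v16: history=[(10, 49), (11, 2)] -> pick v11 -> 2
v22: WRITE a=4  (a history now [(4, 80), (9, 93), (12, 44), (18, 12), (20, 24), (22, 4)])
v23: WRITE e=5  (e history now [(1, 37), (3, 53), (14, 41), (21, 5), (23, 5)])
READ f @v11: history=[(5, 91), (8, 73), (19, 63)] -> pick v8 -> 73
v24: WRITE d=63  (d history now [(13, 57), (15, 50), (16, 58), (17, 12), (24, 63)])
v25: WRITE b=42  (b history now [(10, 49), (11, 2), (25, 42)])
v26: WRITE d=42  (d history now [(13, 57), (15, 50), (16, 58), (17, 12), (24, 63), (26, 42)])
READ d @v4: history=[(13, 57), (15, 50), (16, 58), (17, 12), (24, 63), (26, 42)] -> no version <= 4 -> NONE
v27: WRITE d=85  (d history now [(13, 57), (15, 50), (16, 58), (17, 12), (24, 63), (26, 42), (27, 85)])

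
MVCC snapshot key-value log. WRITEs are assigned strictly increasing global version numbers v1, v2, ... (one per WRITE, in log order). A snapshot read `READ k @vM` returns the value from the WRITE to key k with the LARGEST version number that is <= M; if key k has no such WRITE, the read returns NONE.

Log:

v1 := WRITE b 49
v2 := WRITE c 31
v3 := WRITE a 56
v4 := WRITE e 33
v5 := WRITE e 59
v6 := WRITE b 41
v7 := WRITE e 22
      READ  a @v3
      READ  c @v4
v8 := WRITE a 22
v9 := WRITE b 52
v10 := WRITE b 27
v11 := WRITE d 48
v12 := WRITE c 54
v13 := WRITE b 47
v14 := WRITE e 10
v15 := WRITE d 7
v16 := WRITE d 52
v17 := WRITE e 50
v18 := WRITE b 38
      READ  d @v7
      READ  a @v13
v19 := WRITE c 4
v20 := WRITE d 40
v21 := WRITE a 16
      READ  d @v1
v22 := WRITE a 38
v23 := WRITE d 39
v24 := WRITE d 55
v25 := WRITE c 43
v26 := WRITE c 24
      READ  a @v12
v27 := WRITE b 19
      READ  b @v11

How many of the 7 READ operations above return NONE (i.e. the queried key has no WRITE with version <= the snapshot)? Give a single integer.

v1: WRITE b=49  (b history now [(1, 49)])
v2: WRITE c=31  (c history now [(2, 31)])
v3: WRITE a=56  (a history now [(3, 56)])
v4: WRITE e=33  (e history now [(4, 33)])
v5: WRITE e=59  (e history now [(4, 33), (5, 59)])
v6: WRITE b=41  (b history now [(1, 49), (6, 41)])
v7: WRITE e=22  (e history now [(4, 33), (5, 59), (7, 22)])
READ a @v3: history=[(3, 56)] -> pick v3 -> 56
READ c @v4: history=[(2, 31)] -> pick v2 -> 31
v8: WRITE a=22  (a history now [(3, 56), (8, 22)])
v9: WRITE b=52  (b history now [(1, 49), (6, 41), (9, 52)])
v10: WRITE b=27  (b history now [(1, 49), (6, 41), (9, 52), (10, 27)])
v11: WRITE d=48  (d history now [(11, 48)])
v12: WRITE c=54  (c history now [(2, 31), (12, 54)])
v13: WRITE b=47  (b history now [(1, 49), (6, 41), (9, 52), (10, 27), (13, 47)])
v14: WRITE e=10  (e history now [(4, 33), (5, 59), (7, 22), (14, 10)])
v15: WRITE d=7  (d history now [(11, 48), (15, 7)])
v16: WRITE d=52  (d history now [(11, 48), (15, 7), (16, 52)])
v17: WRITE e=50  (e history now [(4, 33), (5, 59), (7, 22), (14, 10), (17, 50)])
v18: WRITE b=38  (b history now [(1, 49), (6, 41), (9, 52), (10, 27), (13, 47), (18, 38)])
READ d @v7: history=[(11, 48), (15, 7), (16, 52)] -> no version <= 7 -> NONE
READ a @v13: history=[(3, 56), (8, 22)] -> pick v8 -> 22
v19: WRITE c=4  (c history now [(2, 31), (12, 54), (19, 4)])
v20: WRITE d=40  (d history now [(11, 48), (15, 7), (16, 52), (20, 40)])
v21: WRITE a=16  (a history now [(3, 56), (8, 22), (21, 16)])
READ d @v1: history=[(11, 48), (15, 7), (16, 52), (20, 40)] -> no version <= 1 -> NONE
v22: WRITE a=38  (a history now [(3, 56), (8, 22), (21, 16), (22, 38)])
v23: WRITE d=39  (d history now [(11, 48), (15, 7), (16, 52), (20, 40), (23, 39)])
v24: WRITE d=55  (d history now [(11, 48), (15, 7), (16, 52), (20, 40), (23, 39), (24, 55)])
v25: WRITE c=43  (c history now [(2, 31), (12, 54), (19, 4), (25, 43)])
v26: WRITE c=24  (c history now [(2, 31), (12, 54), (19, 4), (25, 43), (26, 24)])
READ a @v12: history=[(3, 56), (8, 22), (21, 16), (22, 38)] -> pick v8 -> 22
v27: WRITE b=19  (b history now [(1, 49), (6, 41), (9, 52), (10, 27), (13, 47), (18, 38), (27, 19)])
READ b @v11: history=[(1, 49), (6, 41), (9, 52), (10, 27), (13, 47), (18, 38), (27, 19)] -> pick v10 -> 27
Read results in order: ['56', '31', 'NONE', '22', 'NONE', '22', '27']
NONE count = 2

Answer: 2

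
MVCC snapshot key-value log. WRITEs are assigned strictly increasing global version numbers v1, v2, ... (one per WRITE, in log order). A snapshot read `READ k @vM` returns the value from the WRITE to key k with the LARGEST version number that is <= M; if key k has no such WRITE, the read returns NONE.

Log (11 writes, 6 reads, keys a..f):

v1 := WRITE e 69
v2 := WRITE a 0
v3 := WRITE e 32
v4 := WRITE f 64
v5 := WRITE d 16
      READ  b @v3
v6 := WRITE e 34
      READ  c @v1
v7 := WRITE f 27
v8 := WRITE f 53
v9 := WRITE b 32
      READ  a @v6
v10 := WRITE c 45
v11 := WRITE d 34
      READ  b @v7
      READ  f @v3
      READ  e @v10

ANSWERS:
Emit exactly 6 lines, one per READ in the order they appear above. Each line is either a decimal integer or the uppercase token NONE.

v1: WRITE e=69  (e history now [(1, 69)])
v2: WRITE a=0  (a history now [(2, 0)])
v3: WRITE e=32  (e history now [(1, 69), (3, 32)])
v4: WRITE f=64  (f history now [(4, 64)])
v5: WRITE d=16  (d history now [(5, 16)])
READ b @v3: history=[] -> no version <= 3 -> NONE
v6: WRITE e=34  (e history now [(1, 69), (3, 32), (6, 34)])
READ c @v1: history=[] -> no version <= 1 -> NONE
v7: WRITE f=27  (f history now [(4, 64), (7, 27)])
v8: WRITE f=53  (f history now [(4, 64), (7, 27), (8, 53)])
v9: WRITE b=32  (b history now [(9, 32)])
READ a @v6: history=[(2, 0)] -> pick v2 -> 0
v10: WRITE c=45  (c history now [(10, 45)])
v11: WRITE d=34  (d history now [(5, 16), (11, 34)])
READ b @v7: history=[(9, 32)] -> no version <= 7 -> NONE
READ f @v3: history=[(4, 64), (7, 27), (8, 53)] -> no version <= 3 -> NONE
READ e @v10: history=[(1, 69), (3, 32), (6, 34)] -> pick v6 -> 34

Answer: NONE
NONE
0
NONE
NONE
34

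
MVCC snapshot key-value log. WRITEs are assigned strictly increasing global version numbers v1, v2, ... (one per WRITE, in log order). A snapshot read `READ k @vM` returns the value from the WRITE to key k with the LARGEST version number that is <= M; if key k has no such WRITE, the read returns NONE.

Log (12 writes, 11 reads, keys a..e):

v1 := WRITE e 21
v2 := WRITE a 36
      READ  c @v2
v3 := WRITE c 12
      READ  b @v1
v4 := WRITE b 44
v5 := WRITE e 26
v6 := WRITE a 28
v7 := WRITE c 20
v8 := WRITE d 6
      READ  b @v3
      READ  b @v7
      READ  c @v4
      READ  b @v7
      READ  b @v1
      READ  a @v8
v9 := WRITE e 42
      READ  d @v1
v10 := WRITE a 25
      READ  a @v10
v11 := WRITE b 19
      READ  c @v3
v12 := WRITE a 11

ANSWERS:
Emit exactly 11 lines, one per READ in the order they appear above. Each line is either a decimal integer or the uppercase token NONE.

Answer: NONE
NONE
NONE
44
12
44
NONE
28
NONE
25
12

Derivation:
v1: WRITE e=21  (e history now [(1, 21)])
v2: WRITE a=36  (a history now [(2, 36)])
READ c @v2: history=[] -> no version <= 2 -> NONE
v3: WRITE c=12  (c history now [(3, 12)])
READ b @v1: history=[] -> no version <= 1 -> NONE
v4: WRITE b=44  (b history now [(4, 44)])
v5: WRITE e=26  (e history now [(1, 21), (5, 26)])
v6: WRITE a=28  (a history now [(2, 36), (6, 28)])
v7: WRITE c=20  (c history now [(3, 12), (7, 20)])
v8: WRITE d=6  (d history now [(8, 6)])
READ b @v3: history=[(4, 44)] -> no version <= 3 -> NONE
READ b @v7: history=[(4, 44)] -> pick v4 -> 44
READ c @v4: history=[(3, 12), (7, 20)] -> pick v3 -> 12
READ b @v7: history=[(4, 44)] -> pick v4 -> 44
READ b @v1: history=[(4, 44)] -> no version <= 1 -> NONE
READ a @v8: history=[(2, 36), (6, 28)] -> pick v6 -> 28
v9: WRITE e=42  (e history now [(1, 21), (5, 26), (9, 42)])
READ d @v1: history=[(8, 6)] -> no version <= 1 -> NONE
v10: WRITE a=25  (a history now [(2, 36), (6, 28), (10, 25)])
READ a @v10: history=[(2, 36), (6, 28), (10, 25)] -> pick v10 -> 25
v11: WRITE b=19  (b history now [(4, 44), (11, 19)])
READ c @v3: history=[(3, 12), (7, 20)] -> pick v3 -> 12
v12: WRITE a=11  (a history now [(2, 36), (6, 28), (10, 25), (12, 11)])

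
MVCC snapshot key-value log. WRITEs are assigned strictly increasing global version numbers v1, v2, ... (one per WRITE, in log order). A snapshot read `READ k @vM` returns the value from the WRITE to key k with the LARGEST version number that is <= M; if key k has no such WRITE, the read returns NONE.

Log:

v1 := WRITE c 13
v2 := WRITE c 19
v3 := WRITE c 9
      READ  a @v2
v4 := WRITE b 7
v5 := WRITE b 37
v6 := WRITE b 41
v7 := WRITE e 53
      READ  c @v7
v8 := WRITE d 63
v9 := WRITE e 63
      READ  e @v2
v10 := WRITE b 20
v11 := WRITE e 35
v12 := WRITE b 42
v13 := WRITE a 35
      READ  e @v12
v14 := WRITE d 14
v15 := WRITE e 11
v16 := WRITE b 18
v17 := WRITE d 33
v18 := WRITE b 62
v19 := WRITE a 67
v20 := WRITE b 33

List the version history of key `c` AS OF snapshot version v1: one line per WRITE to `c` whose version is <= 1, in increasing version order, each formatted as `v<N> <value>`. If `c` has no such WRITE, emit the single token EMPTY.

Scan writes for key=c with version <= 1:
  v1 WRITE c 13 -> keep
  v2 WRITE c 19 -> drop (> snap)
  v3 WRITE c 9 -> drop (> snap)
  v4 WRITE b 7 -> skip
  v5 WRITE b 37 -> skip
  v6 WRITE b 41 -> skip
  v7 WRITE e 53 -> skip
  v8 WRITE d 63 -> skip
  v9 WRITE e 63 -> skip
  v10 WRITE b 20 -> skip
  v11 WRITE e 35 -> skip
  v12 WRITE b 42 -> skip
  v13 WRITE a 35 -> skip
  v14 WRITE d 14 -> skip
  v15 WRITE e 11 -> skip
  v16 WRITE b 18 -> skip
  v17 WRITE d 33 -> skip
  v18 WRITE b 62 -> skip
  v19 WRITE a 67 -> skip
  v20 WRITE b 33 -> skip
Collected: [(1, 13)]

Answer: v1 13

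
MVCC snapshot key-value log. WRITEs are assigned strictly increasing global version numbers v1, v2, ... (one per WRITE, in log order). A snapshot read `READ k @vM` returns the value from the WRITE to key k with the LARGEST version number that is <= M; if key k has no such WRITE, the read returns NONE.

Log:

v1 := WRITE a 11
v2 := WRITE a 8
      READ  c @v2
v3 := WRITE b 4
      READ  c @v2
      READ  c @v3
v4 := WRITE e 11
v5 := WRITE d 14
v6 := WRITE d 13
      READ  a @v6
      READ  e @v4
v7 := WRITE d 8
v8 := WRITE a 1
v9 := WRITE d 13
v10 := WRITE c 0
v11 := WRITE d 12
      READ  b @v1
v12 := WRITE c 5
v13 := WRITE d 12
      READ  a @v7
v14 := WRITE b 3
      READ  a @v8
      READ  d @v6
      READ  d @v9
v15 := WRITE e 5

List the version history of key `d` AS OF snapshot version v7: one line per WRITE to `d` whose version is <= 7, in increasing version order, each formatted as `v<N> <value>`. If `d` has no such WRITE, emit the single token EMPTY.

Answer: v5 14
v6 13
v7 8

Derivation:
Scan writes for key=d with version <= 7:
  v1 WRITE a 11 -> skip
  v2 WRITE a 8 -> skip
  v3 WRITE b 4 -> skip
  v4 WRITE e 11 -> skip
  v5 WRITE d 14 -> keep
  v6 WRITE d 13 -> keep
  v7 WRITE d 8 -> keep
  v8 WRITE a 1 -> skip
  v9 WRITE d 13 -> drop (> snap)
  v10 WRITE c 0 -> skip
  v11 WRITE d 12 -> drop (> snap)
  v12 WRITE c 5 -> skip
  v13 WRITE d 12 -> drop (> snap)
  v14 WRITE b 3 -> skip
  v15 WRITE e 5 -> skip
Collected: [(5, 14), (6, 13), (7, 8)]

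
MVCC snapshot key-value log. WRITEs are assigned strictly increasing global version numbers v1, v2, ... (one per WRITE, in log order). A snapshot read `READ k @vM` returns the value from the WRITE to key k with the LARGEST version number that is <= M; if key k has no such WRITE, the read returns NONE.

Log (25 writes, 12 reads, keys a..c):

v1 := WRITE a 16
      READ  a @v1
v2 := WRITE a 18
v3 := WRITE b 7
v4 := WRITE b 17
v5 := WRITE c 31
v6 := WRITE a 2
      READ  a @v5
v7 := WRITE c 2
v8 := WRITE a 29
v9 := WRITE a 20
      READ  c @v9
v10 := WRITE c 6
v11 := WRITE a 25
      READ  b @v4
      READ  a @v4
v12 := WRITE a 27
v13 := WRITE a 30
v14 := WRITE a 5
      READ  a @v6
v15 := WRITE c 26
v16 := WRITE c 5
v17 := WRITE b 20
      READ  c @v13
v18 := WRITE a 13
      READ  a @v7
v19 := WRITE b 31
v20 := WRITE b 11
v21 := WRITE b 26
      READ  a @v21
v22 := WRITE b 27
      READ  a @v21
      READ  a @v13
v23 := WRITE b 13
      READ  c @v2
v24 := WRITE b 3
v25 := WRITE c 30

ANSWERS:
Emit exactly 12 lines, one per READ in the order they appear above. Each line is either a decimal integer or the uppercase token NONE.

Answer: 16
18
2
17
18
2
6
2
13
13
30
NONE

Derivation:
v1: WRITE a=16  (a history now [(1, 16)])
READ a @v1: history=[(1, 16)] -> pick v1 -> 16
v2: WRITE a=18  (a history now [(1, 16), (2, 18)])
v3: WRITE b=7  (b history now [(3, 7)])
v4: WRITE b=17  (b history now [(3, 7), (4, 17)])
v5: WRITE c=31  (c history now [(5, 31)])
v6: WRITE a=2  (a history now [(1, 16), (2, 18), (6, 2)])
READ a @v5: history=[(1, 16), (2, 18), (6, 2)] -> pick v2 -> 18
v7: WRITE c=2  (c history now [(5, 31), (7, 2)])
v8: WRITE a=29  (a history now [(1, 16), (2, 18), (6, 2), (8, 29)])
v9: WRITE a=20  (a history now [(1, 16), (2, 18), (6, 2), (8, 29), (9, 20)])
READ c @v9: history=[(5, 31), (7, 2)] -> pick v7 -> 2
v10: WRITE c=6  (c history now [(5, 31), (7, 2), (10, 6)])
v11: WRITE a=25  (a history now [(1, 16), (2, 18), (6, 2), (8, 29), (9, 20), (11, 25)])
READ b @v4: history=[(3, 7), (4, 17)] -> pick v4 -> 17
READ a @v4: history=[(1, 16), (2, 18), (6, 2), (8, 29), (9, 20), (11, 25)] -> pick v2 -> 18
v12: WRITE a=27  (a history now [(1, 16), (2, 18), (6, 2), (8, 29), (9, 20), (11, 25), (12, 27)])
v13: WRITE a=30  (a history now [(1, 16), (2, 18), (6, 2), (8, 29), (9, 20), (11, 25), (12, 27), (13, 30)])
v14: WRITE a=5  (a history now [(1, 16), (2, 18), (6, 2), (8, 29), (9, 20), (11, 25), (12, 27), (13, 30), (14, 5)])
READ a @v6: history=[(1, 16), (2, 18), (6, 2), (8, 29), (9, 20), (11, 25), (12, 27), (13, 30), (14, 5)] -> pick v6 -> 2
v15: WRITE c=26  (c history now [(5, 31), (7, 2), (10, 6), (15, 26)])
v16: WRITE c=5  (c history now [(5, 31), (7, 2), (10, 6), (15, 26), (16, 5)])
v17: WRITE b=20  (b history now [(3, 7), (4, 17), (17, 20)])
READ c @v13: history=[(5, 31), (7, 2), (10, 6), (15, 26), (16, 5)] -> pick v10 -> 6
v18: WRITE a=13  (a history now [(1, 16), (2, 18), (6, 2), (8, 29), (9, 20), (11, 25), (12, 27), (13, 30), (14, 5), (18, 13)])
READ a @v7: history=[(1, 16), (2, 18), (6, 2), (8, 29), (9, 20), (11, 25), (12, 27), (13, 30), (14, 5), (18, 13)] -> pick v6 -> 2
v19: WRITE b=31  (b history now [(3, 7), (4, 17), (17, 20), (19, 31)])
v20: WRITE b=11  (b history now [(3, 7), (4, 17), (17, 20), (19, 31), (20, 11)])
v21: WRITE b=26  (b history now [(3, 7), (4, 17), (17, 20), (19, 31), (20, 11), (21, 26)])
READ a @v21: history=[(1, 16), (2, 18), (6, 2), (8, 29), (9, 20), (11, 25), (12, 27), (13, 30), (14, 5), (18, 13)] -> pick v18 -> 13
v22: WRITE b=27  (b history now [(3, 7), (4, 17), (17, 20), (19, 31), (20, 11), (21, 26), (22, 27)])
READ a @v21: history=[(1, 16), (2, 18), (6, 2), (8, 29), (9, 20), (11, 25), (12, 27), (13, 30), (14, 5), (18, 13)] -> pick v18 -> 13
READ a @v13: history=[(1, 16), (2, 18), (6, 2), (8, 29), (9, 20), (11, 25), (12, 27), (13, 30), (14, 5), (18, 13)] -> pick v13 -> 30
v23: WRITE b=13  (b history now [(3, 7), (4, 17), (17, 20), (19, 31), (20, 11), (21, 26), (22, 27), (23, 13)])
READ c @v2: history=[(5, 31), (7, 2), (10, 6), (15, 26), (16, 5)] -> no version <= 2 -> NONE
v24: WRITE b=3  (b history now [(3, 7), (4, 17), (17, 20), (19, 31), (20, 11), (21, 26), (22, 27), (23, 13), (24, 3)])
v25: WRITE c=30  (c history now [(5, 31), (7, 2), (10, 6), (15, 26), (16, 5), (25, 30)])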